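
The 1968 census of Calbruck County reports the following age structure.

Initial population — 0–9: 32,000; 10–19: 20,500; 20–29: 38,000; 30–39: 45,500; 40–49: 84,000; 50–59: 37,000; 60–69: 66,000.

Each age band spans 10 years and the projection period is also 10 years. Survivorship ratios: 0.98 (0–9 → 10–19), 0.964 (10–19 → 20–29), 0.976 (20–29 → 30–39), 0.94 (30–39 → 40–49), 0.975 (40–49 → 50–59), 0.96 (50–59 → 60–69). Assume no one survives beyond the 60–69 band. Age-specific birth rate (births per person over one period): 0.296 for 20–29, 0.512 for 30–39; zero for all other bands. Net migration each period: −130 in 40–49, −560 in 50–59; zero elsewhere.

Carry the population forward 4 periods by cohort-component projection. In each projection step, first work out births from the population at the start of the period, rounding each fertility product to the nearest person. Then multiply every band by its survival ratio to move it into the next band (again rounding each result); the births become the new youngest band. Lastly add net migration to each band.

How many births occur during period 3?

18823

Numbering the groups 1..7 from youngest to oldest:
Period 1:
Births: 38000 * 0.296 = 11248 ; 45500 * 0.512 = 23296 → total 34544
Group 2: 32000 * 0.98 = 31360
Group 3: 20500 * 0.964 = 19762
Group 4: 38000 * 0.976 = 37088
Group 5: 45500 * 0.94 = 42770
Group 6: 84000 * 0.975 = 81900
Group 7: 37000 * 0.96 = 35520
Net migration: Group 5 − 130 → 42640; Group 6 − 560 → 81340
Population now: 0–9=34544, 10–19=31360, 20–29=19762, 30–39=37088, 40–49=42640, 50–59=81340, 60–69=35520
Period 2:
Births: 19762 * 0.296 = 5850 ; 37088 * 0.512 = 18989 → total 24839
Group 2: 34544 * 0.98 = 33853
Group 3: 31360 * 0.964 = 30231
Group 4: 19762 * 0.976 = 19288
Group 5: 37088 * 0.94 = 34863
Group 6: 42640 * 0.975 = 41574
Group 7: 81340 * 0.96 = 78086
Net migration: Group 5 − 130 → 34733; Group 6 − 560 → 41014
Population now: 0–9=24839, 10–19=33853, 20–29=30231, 30–39=19288, 40–49=34733, 50–59=41014, 60–69=78086
Period 3:
Births: 30231 * 0.296 = 8948 ; 19288 * 0.512 = 9875 → total 18823
Group 2: 24839 * 0.98 = 24342
Group 3: 33853 * 0.964 = 32634
Group 4: 30231 * 0.976 = 29505
Group 5: 19288 * 0.94 = 18131
Group 6: 34733 * 0.975 = 33865
Group 7: 41014 * 0.96 = 39373
Net migration: Group 5 − 130 → 18001; Group 6 − 560 → 33305
Population now: 0–9=18823, 10–19=24342, 20–29=32634, 30–39=29505, 40–49=18001, 50–59=33305, 60–69=39373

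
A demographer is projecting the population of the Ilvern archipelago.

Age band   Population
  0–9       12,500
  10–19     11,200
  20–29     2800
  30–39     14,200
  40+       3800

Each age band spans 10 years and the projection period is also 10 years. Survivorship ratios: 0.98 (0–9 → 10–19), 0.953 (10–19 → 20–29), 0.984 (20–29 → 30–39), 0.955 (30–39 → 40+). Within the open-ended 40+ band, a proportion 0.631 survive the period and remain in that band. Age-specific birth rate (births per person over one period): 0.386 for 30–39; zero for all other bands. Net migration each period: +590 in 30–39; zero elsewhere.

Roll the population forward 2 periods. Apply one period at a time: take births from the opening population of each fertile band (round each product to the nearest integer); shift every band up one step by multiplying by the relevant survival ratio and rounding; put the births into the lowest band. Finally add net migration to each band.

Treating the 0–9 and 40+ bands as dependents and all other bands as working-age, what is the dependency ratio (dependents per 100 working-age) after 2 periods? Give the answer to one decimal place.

After projecting period 1:
Births: 14200 * 0.386 = 5481
10–19: 12500 * 0.98 = 12250
20–29: 11200 * 0.953 = 10674
30–39: 2800 * 0.984 = 2755
40+: 14200 * 0.955 + 3800 * 0.631 = 13561 + 2398 = 15959
Net migration: 30–39 + 590 → 3345
→ [5481, 12250, 10674, 3345, 15959]
After projecting period 2:
Births: 3345 * 0.386 = 1291
10–19: 5481 * 0.98 = 5371
20–29: 12250 * 0.953 = 11674
30–39: 10674 * 0.984 = 10503
40+: 3345 * 0.955 + 15959 * 0.631 = 3194 + 10070 = 13264
Net migration: 30–39 + 590 → 11093
→ [1291, 5371, 11674, 11093, 13264]
Dependents (band 0–9 + band 40+) = 1291 + 13264 = 14555; working-age = 28138; ratio = 14555/28138 × 100 = 51.7

51.7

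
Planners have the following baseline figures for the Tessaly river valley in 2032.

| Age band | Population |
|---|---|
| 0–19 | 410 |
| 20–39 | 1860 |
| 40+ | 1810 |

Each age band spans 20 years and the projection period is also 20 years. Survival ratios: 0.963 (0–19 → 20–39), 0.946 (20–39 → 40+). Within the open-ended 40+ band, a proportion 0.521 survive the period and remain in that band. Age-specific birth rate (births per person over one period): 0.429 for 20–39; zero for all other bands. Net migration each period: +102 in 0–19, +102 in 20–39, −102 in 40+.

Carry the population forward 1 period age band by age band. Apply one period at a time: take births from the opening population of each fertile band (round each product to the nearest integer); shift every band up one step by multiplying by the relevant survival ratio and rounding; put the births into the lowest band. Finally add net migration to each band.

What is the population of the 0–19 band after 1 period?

Period 1:
Births: 1860 * 0.429 = 798
20–39: 410 * 0.963 = 395
40+: 1860 * 0.946 + 1810 * 0.521 = 1760 + 943 = 2703
Net migration: 0–19 + 102 → 900; 20–39 + 102 → 497; 40+ − 102 → 2601
Giving 900 / 497 / 2601.

900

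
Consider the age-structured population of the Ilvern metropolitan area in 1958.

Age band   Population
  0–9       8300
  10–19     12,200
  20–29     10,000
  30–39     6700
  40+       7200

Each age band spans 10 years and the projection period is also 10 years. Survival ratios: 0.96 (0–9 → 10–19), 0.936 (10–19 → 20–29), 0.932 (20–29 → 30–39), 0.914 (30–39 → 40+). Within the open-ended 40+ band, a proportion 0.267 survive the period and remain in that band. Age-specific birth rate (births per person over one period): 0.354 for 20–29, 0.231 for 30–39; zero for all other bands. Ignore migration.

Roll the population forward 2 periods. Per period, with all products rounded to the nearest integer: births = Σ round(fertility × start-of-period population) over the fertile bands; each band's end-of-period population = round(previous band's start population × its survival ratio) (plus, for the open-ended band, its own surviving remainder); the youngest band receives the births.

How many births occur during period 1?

5088

Call the groups 1 to 5, youngest first.
[period 1]
Births: 10000 × 0.354 = 3540  |  6700 × 0.231 = 1548 → 5088
Group 2: 8300 × 0.96 = 7968
Group 3: 12200 × 0.936 = 11419
Group 4: 10000 × 0.932 = 9320
Group 5: 6700 × 0.914 + 7200 × 0.267 = 6124 + 1922 = 8046
Population now: 0–9=5088, 10–19=7968, 20–29=11419, 30–39=9320, 40+=8046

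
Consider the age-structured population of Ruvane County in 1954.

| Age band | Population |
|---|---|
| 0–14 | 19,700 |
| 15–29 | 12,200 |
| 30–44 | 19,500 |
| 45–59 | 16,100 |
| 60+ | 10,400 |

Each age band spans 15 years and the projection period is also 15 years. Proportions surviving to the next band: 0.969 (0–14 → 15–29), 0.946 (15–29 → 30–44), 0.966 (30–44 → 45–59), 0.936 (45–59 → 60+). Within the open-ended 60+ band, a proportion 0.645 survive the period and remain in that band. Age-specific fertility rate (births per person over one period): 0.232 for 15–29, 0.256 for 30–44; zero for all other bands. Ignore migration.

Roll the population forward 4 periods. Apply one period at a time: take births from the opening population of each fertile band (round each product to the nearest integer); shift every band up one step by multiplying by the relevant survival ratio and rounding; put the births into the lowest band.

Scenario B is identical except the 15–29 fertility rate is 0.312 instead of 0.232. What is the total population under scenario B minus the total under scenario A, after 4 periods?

4400

— Period 1 —
Births: 12200 × 0.232 = 2830 ; 19500 × 0.256 = 4992 → total 7822
15–29: 19700 × 0.969 = 19089
30–44: 12200 × 0.946 = 11541
45–59: 19500 × 0.966 = 18837
60+: 16100 × 0.936 + 10400 × 0.645 = 15070 + 6708 = 21778
End of period: [7822, 19089, 11541, 18837, 21778]
— Period 2 —
Births: 19089 × 0.232 = 4429 ; 11541 × 0.256 = 2954 → total 7383
15–29: 7822 × 0.969 = 7580
30–44: 19089 × 0.946 = 18058
45–59: 11541 × 0.966 = 11149
60+: 18837 × 0.936 + 21778 × 0.645 = 17631 + 14047 = 31678
End of period: [7383, 7580, 18058, 11149, 31678]
— Period 3 —
Births: 7580 × 0.232 = 1759 ; 18058 × 0.256 = 4623 → total 6382
15–29: 7383 × 0.969 = 7154
30–44: 7580 × 0.946 = 7171
45–59: 18058 × 0.966 = 17444
60+: 11149 × 0.936 + 31678 × 0.645 = 10435 + 20432 = 30867
End of period: [6382, 7154, 7171, 17444, 30867]
— Period 4 —
Births: 7154 × 0.232 = 1660 ; 7171 × 0.256 = 1836 → total 3496
15–29: 6382 × 0.969 = 6184
30–44: 7154 × 0.946 = 6768
45–59: 7171 × 0.966 = 6927
60+: 17444 × 0.936 + 30867 × 0.645 = 16328 + 19909 = 36237
End of period: [3496, 6184, 6768, 6927, 36237]
Scenario A total after 4 periods: 59612
Scenario B projection —
— Period 1 —
Births: 12200 × 0.312 = 3806 ; 19500 × 0.256 = 4992 → total 8798
15–29: 19700 × 0.969 = 19089
30–44: 12200 × 0.946 = 11541
45–59: 19500 × 0.966 = 18837
60+: 16100 × 0.936 + 10400 × 0.645 = 15070 + 6708 = 21778
End of period: [8798, 19089, 11541, 18837, 21778]
— Period 2 —
Births: 19089 × 0.312 = 5956 ; 11541 × 0.256 = 2954 → total 8910
15–29: 8798 × 0.969 = 8525
30–44: 19089 × 0.946 = 18058
45–59: 11541 × 0.966 = 11149
60+: 18837 × 0.936 + 21778 × 0.645 = 17631 + 14047 = 31678
End of period: [8910, 8525, 18058, 11149, 31678]
— Period 3 —
Births: 8525 × 0.312 = 2660 ; 18058 × 0.256 = 4623 → total 7283
15–29: 8910 × 0.969 = 8634
30–44: 8525 × 0.946 = 8065
45–59: 18058 × 0.966 = 17444
60+: 11149 × 0.936 + 31678 × 0.645 = 10435 + 20432 = 30867
End of period: [7283, 8634, 8065, 17444, 30867]
— Period 4 —
Births: 8634 × 0.312 = 2694 ; 8065 × 0.256 = 2065 → total 4759
15–29: 7283 × 0.969 = 7057
30–44: 8634 × 0.946 = 8168
45–59: 8065 × 0.966 = 7791
60+: 17444 × 0.936 + 30867 × 0.645 = 16328 + 19909 = 36237
End of period: [4759, 7057, 8168, 7791, 36237]
Scenario B total after 4 periods: 64012
Difference B − A = 64012 − 59612 = 4400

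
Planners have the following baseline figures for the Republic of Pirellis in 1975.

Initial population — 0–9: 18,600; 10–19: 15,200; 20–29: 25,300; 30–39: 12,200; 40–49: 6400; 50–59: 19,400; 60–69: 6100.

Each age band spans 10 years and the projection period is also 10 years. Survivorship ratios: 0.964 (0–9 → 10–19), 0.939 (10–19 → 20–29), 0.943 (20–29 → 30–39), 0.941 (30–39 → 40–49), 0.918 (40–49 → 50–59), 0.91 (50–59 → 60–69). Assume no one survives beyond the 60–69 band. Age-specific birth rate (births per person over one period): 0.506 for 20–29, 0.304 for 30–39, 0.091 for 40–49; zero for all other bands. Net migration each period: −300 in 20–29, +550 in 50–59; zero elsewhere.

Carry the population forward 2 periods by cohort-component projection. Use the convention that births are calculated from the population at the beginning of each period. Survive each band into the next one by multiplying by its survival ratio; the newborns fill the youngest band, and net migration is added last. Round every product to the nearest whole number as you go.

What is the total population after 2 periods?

100945

(Groups numbered youngest = 1 to oldest = 7.)
— Period 1 —
Births: 25300 × 0.506 = 12802  |  12200 × 0.304 = 3709  |  6400 × 0.091 = 582 → total 17093
Group 2: 18600 × 0.964 = 17930
Group 3: 15200 × 0.939 = 14273
Group 4: 25300 × 0.943 = 23858
Group 5: 12200 × 0.941 = 11480
Group 6: 6400 × 0.918 = 5875
Group 7: 19400 × 0.91 = 17654
Net migration: Group 3 − 300 → 13973; Group 6 + 550 → 6425
End of period: [17093, 17930, 13973, 23858, 11480, 6425, 17654]
— Period 2 —
Births: 13973 × 0.506 = 7070  |  23858 × 0.304 = 7253  |  11480 × 0.091 = 1045 → total 15368
Group 2: 17093 × 0.964 = 16478
Group 3: 17930 × 0.939 = 16836
Group 4: 13973 × 0.943 = 13177
Group 5: 23858 × 0.941 = 22450
Group 6: 11480 × 0.918 = 10539
Group 7: 6425 × 0.91 = 5847
Net migration: Group 3 − 300 → 16536; Group 6 + 550 → 11089
End of period: [15368, 16478, 16536, 13177, 22450, 11089, 5847]
Total after period 2: 15368 + 16478 + 16536 + 13177 + 22450 + 11089 + 5847 = 100945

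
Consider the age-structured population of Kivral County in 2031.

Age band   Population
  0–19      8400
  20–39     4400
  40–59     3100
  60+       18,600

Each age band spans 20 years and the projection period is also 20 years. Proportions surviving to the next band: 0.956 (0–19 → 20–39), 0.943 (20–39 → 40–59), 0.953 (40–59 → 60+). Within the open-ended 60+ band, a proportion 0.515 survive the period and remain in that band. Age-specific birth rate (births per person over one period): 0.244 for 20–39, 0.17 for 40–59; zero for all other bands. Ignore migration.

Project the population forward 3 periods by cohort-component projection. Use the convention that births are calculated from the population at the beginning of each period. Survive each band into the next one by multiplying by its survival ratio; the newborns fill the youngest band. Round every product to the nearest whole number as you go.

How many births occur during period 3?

1661

Numbering the bands 1..4 from youngest to oldest:
Period 1:
Births: 4400 × 0.244 = 1074  |  3100 × 0.17 = 527 ⇒ total 1601
Band 2: 8400 × 0.956 = 8030
Band 3: 4400 × 0.943 = 4149
Band 4: 3100 × 0.953 + 18600 × 0.515 = 2954 + 9579 = 12533
→ [1601, 8030, 4149, 12533]
Period 2:
Births: 8030 × 0.244 = 1959  |  4149 × 0.17 = 705 ⇒ total 2664
Band 2: 1601 × 0.956 = 1531
Band 3: 8030 × 0.943 = 7572
Band 4: 4149 × 0.953 + 12533 × 0.515 = 3954 + 6454 = 10408
→ [2664, 1531, 7572, 10408]
Period 3:
Births: 1531 × 0.244 = 374  |  7572 × 0.17 = 1287 ⇒ total 1661
Band 2: 2664 × 0.956 = 2547
Band 3: 1531 × 0.943 = 1444
Band 4: 7572 × 0.953 + 10408 × 0.515 = 7216 + 5360 = 12576
→ [1661, 2547, 1444, 12576]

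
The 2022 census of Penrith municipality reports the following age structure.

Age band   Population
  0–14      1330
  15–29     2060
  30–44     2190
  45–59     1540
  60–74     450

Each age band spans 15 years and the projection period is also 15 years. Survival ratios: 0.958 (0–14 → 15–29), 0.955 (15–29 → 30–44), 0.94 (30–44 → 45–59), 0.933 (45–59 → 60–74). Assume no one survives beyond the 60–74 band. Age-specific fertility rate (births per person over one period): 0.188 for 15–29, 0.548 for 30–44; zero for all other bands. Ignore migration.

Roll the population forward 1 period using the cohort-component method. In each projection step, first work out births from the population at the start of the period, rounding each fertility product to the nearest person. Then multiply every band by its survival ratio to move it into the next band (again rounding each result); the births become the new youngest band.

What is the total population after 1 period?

[period 1]
Births: 2060 * 0.188 = 387 ; 2190 * 0.548 = 1200 → 1587
15–29: 1330 * 0.958 = 1274
30–44: 2060 * 0.955 = 1967
45–59: 2190 * 0.94 = 2059
60–74: 1540 * 0.933 = 1437
Giving 1587 / 1274 / 1967 / 2059 / 1437.
Total after period 1: 1587 + 1274 + 1967 + 2059 + 1437 = 8324

8324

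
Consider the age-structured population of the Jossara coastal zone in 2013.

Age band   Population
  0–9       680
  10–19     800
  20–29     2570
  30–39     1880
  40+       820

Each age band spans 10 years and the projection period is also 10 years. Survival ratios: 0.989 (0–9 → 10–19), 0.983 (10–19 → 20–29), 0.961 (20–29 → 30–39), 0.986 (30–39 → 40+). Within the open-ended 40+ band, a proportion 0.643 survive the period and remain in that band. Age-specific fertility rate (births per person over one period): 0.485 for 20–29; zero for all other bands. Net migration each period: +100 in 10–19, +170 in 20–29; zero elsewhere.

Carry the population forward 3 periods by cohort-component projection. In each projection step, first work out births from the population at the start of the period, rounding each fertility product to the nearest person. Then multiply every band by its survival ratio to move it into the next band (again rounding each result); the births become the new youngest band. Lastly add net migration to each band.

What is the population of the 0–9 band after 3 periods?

451

Let band 1 be 0–9 through band 5 = 40+.
Period 1:
Births: 2570 * 0.485 = 1246
Band 2: 680 * 0.989 = 673
Band 3: 800 * 0.983 = 786
Band 4: 2570 * 0.961 = 2470
Band 5: 1880 * 0.986 + 820 * 0.643 = 1854 + 527 = 2381
Net migration: Band 2 + 100 → 773; Band 3 + 170 → 956
Population now: 0–9=1246, 10–19=773, 20–29=956, 30–39=2470, 40+=2381
Period 2:
Births: 956 * 0.485 = 464
Band 2: 1246 * 0.989 = 1232
Band 3: 773 * 0.983 = 760
Band 4: 956 * 0.961 = 919
Band 5: 2470 * 0.986 + 2381 * 0.643 = 2435 + 1531 = 3966
Net migration: Band 2 + 100 → 1332; Band 3 + 170 → 930
Population now: 0–9=464, 10–19=1332, 20–29=930, 30–39=919, 40+=3966
Period 3:
Births: 930 * 0.485 = 451
Band 2: 464 * 0.989 = 459
Band 3: 1332 * 0.983 = 1309
Band 4: 930 * 0.961 = 894
Band 5: 919 * 0.986 + 3966 * 0.643 = 906 + 2550 = 3456
Net migration: Band 2 + 100 → 559; Band 3 + 170 → 1479
Population now: 0–9=451, 10–19=559, 20–29=1479, 30–39=894, 40+=3456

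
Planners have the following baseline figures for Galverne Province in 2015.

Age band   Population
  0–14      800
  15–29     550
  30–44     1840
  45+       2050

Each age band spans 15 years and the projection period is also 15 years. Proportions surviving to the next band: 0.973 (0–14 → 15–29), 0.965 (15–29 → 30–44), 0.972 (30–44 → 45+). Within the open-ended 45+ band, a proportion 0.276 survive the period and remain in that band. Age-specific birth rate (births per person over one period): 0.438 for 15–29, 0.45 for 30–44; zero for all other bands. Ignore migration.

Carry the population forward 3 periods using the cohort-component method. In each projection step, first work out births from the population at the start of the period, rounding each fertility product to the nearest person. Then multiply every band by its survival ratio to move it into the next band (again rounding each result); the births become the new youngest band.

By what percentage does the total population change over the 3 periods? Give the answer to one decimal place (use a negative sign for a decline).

-34.8

Numbering the groups 1..4 from youngest to oldest:
[period 1]
Births: 550 × 0.438 = 241 ; 1840 × 0.45 = 828 — total 1069
Group 2: 800 × 0.973 = 778
Group 3: 550 × 0.965 = 531
Group 4: 1840 × 0.972 + 2050 × 0.276 = 1788 + 566 = 2354
Giving 1069 / 778 / 531 / 2354.
[period 2]
Births: 778 × 0.438 = 341 ; 531 × 0.45 = 239 — total 580
Group 2: 1069 × 0.973 = 1040
Group 3: 778 × 0.965 = 751
Group 4: 531 × 0.972 + 2354 × 0.276 = 516 + 650 = 1166
Giving 580 / 1040 / 751 / 1166.
[period 3]
Births: 1040 × 0.438 = 456 ; 751 × 0.45 = 338 — total 794
Group 2: 580 × 0.973 = 564
Group 3: 1040 × 0.965 = 1004
Group 4: 751 × 0.972 + 1166 × 0.276 = 730 + 322 = 1052
Giving 794 / 564 / 1004 / 1052.
Total: 5240 → 3414; change = -1826; percentage change = -34.8%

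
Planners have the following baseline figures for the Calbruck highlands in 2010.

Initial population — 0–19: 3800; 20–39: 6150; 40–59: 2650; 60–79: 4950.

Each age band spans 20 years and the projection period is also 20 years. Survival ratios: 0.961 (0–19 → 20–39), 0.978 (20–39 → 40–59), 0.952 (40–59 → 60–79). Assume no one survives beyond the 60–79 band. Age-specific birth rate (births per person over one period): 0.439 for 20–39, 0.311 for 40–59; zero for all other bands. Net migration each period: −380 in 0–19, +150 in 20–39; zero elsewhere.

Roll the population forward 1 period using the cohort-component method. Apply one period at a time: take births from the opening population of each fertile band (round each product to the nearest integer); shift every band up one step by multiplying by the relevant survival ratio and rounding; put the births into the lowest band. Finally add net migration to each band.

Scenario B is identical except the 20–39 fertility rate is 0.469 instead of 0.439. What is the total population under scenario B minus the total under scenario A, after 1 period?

Period 1:
Births: 6150 * 0.439 = 2700 ; 2650 * 0.311 = 824 → 3524
20–39: 3800 * 0.961 = 3652
40–59: 6150 * 0.978 = 6015
60–79: 2650 * 0.952 = 2523
Net migration: 0–19 − 380 → 3144; 20–39 + 150 → 3802
End of period: [3144, 3802, 6015, 2523]
Scenario A total after 1 period: 15484
Scenario B projection —
Period 1:
Births: 6150 * 0.469 = 2884 ; 2650 * 0.311 = 824 → 3708
20–39: 3800 * 0.961 = 3652
40–59: 6150 * 0.978 = 6015
60–79: 2650 * 0.952 = 2523
Net migration: 0–19 − 380 → 3328; 20–39 + 150 → 3802
End of period: [3328, 3802, 6015, 2523]
Scenario B total after 1 period: 15668
Difference B − A = 15668 − 15484 = 184

184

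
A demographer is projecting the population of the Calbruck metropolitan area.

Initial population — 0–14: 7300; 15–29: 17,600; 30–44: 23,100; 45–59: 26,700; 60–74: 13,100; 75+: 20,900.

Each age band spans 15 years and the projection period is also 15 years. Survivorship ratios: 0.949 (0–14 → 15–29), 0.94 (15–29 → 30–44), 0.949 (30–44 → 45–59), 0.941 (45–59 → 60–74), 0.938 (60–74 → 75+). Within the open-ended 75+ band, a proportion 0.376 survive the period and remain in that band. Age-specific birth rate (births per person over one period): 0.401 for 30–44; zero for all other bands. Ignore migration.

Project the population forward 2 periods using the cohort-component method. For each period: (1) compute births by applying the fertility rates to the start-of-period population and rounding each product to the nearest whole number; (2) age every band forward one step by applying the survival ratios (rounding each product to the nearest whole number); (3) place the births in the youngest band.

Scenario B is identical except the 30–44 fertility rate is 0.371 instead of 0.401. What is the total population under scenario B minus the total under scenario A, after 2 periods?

Period 1:
Births: 23100 * 0.401 = 9263
15–29: 7300 * 0.949 = 6928
30–44: 17600 * 0.94 = 16544
45–59: 23100 * 0.949 = 21922
60–74: 26700 * 0.941 = 25125
75+: 13100 * 0.938 + 20900 * 0.376 = 12288 + 7858 = 20146
End of period: [9263, 6928, 16544, 21922, 25125, 20146]
Period 2:
Births: 16544 * 0.401 = 6634
15–29: 9263 * 0.949 = 8791
30–44: 6928 * 0.94 = 6512
45–59: 16544 * 0.949 = 15700
60–74: 21922 * 0.941 = 20629
75+: 25125 * 0.938 + 20146 * 0.376 = 23567 + 7575 = 31142
End of period: [6634, 8791, 6512, 15700, 20629, 31142]
Scenario A total after 2 periods: 89408
Scenario B projection —
Period 1:
Births: 23100 * 0.371 = 8570
15–29: 7300 * 0.949 = 6928
30–44: 17600 * 0.94 = 16544
45–59: 23100 * 0.949 = 21922
60–74: 26700 * 0.941 = 25125
75+: 13100 * 0.938 + 20900 * 0.376 = 12288 + 7858 = 20146
End of period: [8570, 6928, 16544, 21922, 25125, 20146]
Period 2:
Births: 16544 * 0.371 = 6138
15–29: 8570 * 0.949 = 8133
30–44: 6928 * 0.94 = 6512
45–59: 16544 * 0.949 = 15700
60–74: 21922 * 0.941 = 20629
75+: 25125 * 0.938 + 20146 * 0.376 = 23567 + 7575 = 31142
End of period: [6138, 8133, 6512, 15700, 20629, 31142]
Scenario B total after 2 periods: 88254
Difference B − A = 88254 − 89408 = -1154

-1154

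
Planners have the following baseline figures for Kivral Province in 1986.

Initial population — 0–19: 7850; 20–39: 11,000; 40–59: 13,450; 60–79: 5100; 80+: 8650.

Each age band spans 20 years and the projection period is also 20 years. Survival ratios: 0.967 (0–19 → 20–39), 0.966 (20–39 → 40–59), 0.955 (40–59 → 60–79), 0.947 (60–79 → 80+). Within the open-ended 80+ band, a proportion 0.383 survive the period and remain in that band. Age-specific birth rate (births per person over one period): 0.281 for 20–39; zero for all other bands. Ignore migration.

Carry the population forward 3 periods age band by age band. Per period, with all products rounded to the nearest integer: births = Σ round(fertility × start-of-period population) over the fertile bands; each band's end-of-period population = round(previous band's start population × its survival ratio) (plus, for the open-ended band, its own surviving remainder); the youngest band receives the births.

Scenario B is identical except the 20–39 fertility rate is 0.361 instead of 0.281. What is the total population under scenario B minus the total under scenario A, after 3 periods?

Numbering the groups 1..5 from youngest to oldest:
After projecting period 1:
Births: 11000 × 0.281 = 3091
Group 2: 7850 × 0.967 = 7591
Group 3: 11000 × 0.966 = 10626
Group 4: 13450 × 0.955 = 12845
Group 5: 5100 × 0.947 + 8650 × 0.383 = 4830 + 3313 = 8143
Giving 3091 / 7591 / 10626 / 12845 / 8143.
After projecting period 2:
Births: 7591 × 0.281 = 2133
Group 2: 3091 × 0.967 = 2989
Group 3: 7591 × 0.966 = 7333
Group 4: 10626 × 0.955 = 10148
Group 5: 12845 × 0.947 + 8143 × 0.383 = 12164 + 3119 = 15283
Giving 2133 / 2989 / 7333 / 10148 / 15283.
After projecting period 3:
Births: 2989 × 0.281 = 840
Group 2: 2133 × 0.967 = 2063
Group 3: 2989 × 0.966 = 2887
Group 4: 7333 × 0.955 = 7003
Group 5: 10148 × 0.947 + 15283 × 0.383 = 9610 + 5853 = 15463
Giving 840 / 2063 / 2887 / 7003 / 15463.
Scenario A total after 3 periods: 28256
Scenario B projection —
After projecting period 1:
Births: 11000 × 0.361 = 3971
Group 2: 7850 × 0.967 = 7591
Group 3: 11000 × 0.966 = 10626
Group 4: 13450 × 0.955 = 12845
Group 5: 5100 × 0.947 + 8650 × 0.383 = 4830 + 3313 = 8143
Giving 3971 / 7591 / 10626 / 12845 / 8143.
After projecting period 2:
Births: 7591 × 0.361 = 2740
Group 2: 3971 × 0.967 = 3840
Group 3: 7591 × 0.966 = 7333
Group 4: 10626 × 0.955 = 10148
Group 5: 12845 × 0.947 + 8143 × 0.383 = 12164 + 3119 = 15283
Giving 2740 / 3840 / 7333 / 10148 / 15283.
After projecting period 3:
Births: 3840 × 0.361 = 1386
Group 2: 2740 × 0.967 = 2650
Group 3: 3840 × 0.966 = 3709
Group 4: 7333 × 0.955 = 7003
Group 5: 10148 × 0.947 + 15283 × 0.383 = 9610 + 5853 = 15463
Giving 1386 / 2650 / 3709 / 7003 / 15463.
Scenario B total after 3 periods: 30211
Difference B − A = 30211 − 28256 = 1955

1955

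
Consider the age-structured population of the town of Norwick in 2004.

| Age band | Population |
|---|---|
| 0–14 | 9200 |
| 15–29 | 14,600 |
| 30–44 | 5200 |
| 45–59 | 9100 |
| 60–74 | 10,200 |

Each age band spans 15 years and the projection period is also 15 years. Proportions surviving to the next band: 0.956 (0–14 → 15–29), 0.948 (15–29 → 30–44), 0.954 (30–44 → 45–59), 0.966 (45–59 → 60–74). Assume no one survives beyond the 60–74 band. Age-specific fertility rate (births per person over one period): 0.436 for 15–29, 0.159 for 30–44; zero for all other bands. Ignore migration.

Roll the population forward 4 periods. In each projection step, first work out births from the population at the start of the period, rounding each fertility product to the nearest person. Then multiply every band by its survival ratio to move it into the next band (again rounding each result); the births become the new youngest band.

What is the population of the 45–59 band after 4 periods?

Let band 1 be 0–14 through band 5 = 60–74.
Period 1:
Births: 14600 × 0.436 = 6366, 5200 × 0.159 = 827 — total 7193
Band 2: 9200 × 0.956 = 8795
Band 3: 14600 × 0.948 = 13841
Band 4: 5200 × 0.954 = 4961
Band 5: 9100 × 0.966 = 8791
→ [7193, 8795, 13841, 4961, 8791]
Period 2:
Births: 8795 × 0.436 = 3835, 13841 × 0.159 = 2201 — total 6036
Band 2: 7193 × 0.956 = 6877
Band 3: 8795 × 0.948 = 8338
Band 4: 13841 × 0.954 = 13204
Band 5: 4961 × 0.966 = 4792
→ [6036, 6877, 8338, 13204, 4792]
Period 3:
Births: 6877 × 0.436 = 2998, 8338 × 0.159 = 1326 — total 4324
Band 2: 6036 × 0.956 = 5770
Band 3: 6877 × 0.948 = 6519
Band 4: 8338 × 0.954 = 7954
Band 5: 13204 × 0.966 = 12755
→ [4324, 5770, 6519, 7954, 12755]
Period 4:
Births: 5770 × 0.436 = 2516, 6519 × 0.159 = 1037 — total 3553
Band 2: 4324 × 0.956 = 4134
Band 3: 5770 × 0.948 = 5470
Band 4: 6519 × 0.954 = 6219
Band 5: 7954 × 0.966 = 7684
→ [3553, 4134, 5470, 6219, 7684]

6219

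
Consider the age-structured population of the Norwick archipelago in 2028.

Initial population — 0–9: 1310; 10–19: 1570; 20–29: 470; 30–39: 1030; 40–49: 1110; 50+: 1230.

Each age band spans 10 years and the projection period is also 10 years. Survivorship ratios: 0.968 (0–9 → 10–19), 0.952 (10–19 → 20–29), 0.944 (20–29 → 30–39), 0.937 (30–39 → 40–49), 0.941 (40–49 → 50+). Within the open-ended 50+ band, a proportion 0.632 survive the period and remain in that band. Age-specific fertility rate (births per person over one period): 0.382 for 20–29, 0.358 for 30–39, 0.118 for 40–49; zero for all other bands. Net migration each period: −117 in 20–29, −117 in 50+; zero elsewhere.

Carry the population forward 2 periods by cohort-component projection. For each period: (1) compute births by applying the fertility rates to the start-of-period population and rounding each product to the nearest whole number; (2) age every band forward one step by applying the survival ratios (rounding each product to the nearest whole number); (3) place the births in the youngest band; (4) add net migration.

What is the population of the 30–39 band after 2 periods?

1301

Let group 1 be 0–9 through group 6 = 50+.
Period 1.
Births: 470 * 0.382 = 180 ; 1030 * 0.358 = 369 ; 1110 * 0.118 = 131 — total 680
Group 2: 1310 * 0.968 = 1268
Group 3: 1570 * 0.952 = 1495
Group 4: 470 * 0.944 = 444
Group 5: 1030 * 0.937 = 965
Group 6: 1110 * 0.941 + 1230 * 0.632 = 1045 + 777 = 1822
Net migration: Group 3 − 117 → 1378; Group 6 − 117 → 1705
→ [680, 1268, 1378, 444, 965, 1705]
Period 2.
Births: 1378 * 0.382 = 526 ; 444 * 0.358 = 159 ; 965 * 0.118 = 114 — total 799
Group 2: 680 * 0.968 = 658
Group 3: 1268 * 0.952 = 1207
Group 4: 1378 * 0.944 = 1301
Group 5: 444 * 0.937 = 416
Group 6: 965 * 0.941 + 1705 * 0.632 = 908 + 1078 = 1986
Net migration: Group 3 − 117 → 1090; Group 6 − 117 → 1869
→ [799, 658, 1090, 1301, 416, 1869]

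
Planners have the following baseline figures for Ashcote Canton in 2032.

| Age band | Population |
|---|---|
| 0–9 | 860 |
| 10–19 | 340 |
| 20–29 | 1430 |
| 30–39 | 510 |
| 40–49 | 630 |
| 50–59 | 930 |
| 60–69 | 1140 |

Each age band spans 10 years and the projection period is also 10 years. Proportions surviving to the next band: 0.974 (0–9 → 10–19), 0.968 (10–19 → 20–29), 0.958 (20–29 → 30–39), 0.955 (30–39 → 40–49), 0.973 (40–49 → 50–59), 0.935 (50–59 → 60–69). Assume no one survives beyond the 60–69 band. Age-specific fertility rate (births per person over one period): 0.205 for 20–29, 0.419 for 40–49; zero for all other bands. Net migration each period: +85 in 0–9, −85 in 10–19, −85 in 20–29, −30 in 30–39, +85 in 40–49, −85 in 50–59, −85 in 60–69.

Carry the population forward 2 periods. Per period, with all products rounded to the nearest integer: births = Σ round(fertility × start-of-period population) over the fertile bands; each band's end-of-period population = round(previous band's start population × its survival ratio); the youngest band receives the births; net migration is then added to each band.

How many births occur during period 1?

557

Let group 1 be 0–9 through group 7 = 60–69.
After projecting period 1:
Births: 1430 × 0.205 = 293  |  630 × 0.419 = 264 → 557
Group 2: 860 × 0.974 = 838
Group 3: 340 × 0.968 = 329
Group 4: 1430 × 0.958 = 1370
Group 5: 510 × 0.955 = 487
Group 6: 630 × 0.973 = 613
Group 7: 930 × 0.935 = 870
Net migration: Group 1 + 85 → 642; Group 2 − 85 → 753; Group 3 − 85 → 244; Group 4 − 30 → 1340; Group 5 + 85 → 572; Group 6 − 85 → 528; Group 7 − 85 → 785
→ [642, 753, 244, 1340, 572, 528, 785]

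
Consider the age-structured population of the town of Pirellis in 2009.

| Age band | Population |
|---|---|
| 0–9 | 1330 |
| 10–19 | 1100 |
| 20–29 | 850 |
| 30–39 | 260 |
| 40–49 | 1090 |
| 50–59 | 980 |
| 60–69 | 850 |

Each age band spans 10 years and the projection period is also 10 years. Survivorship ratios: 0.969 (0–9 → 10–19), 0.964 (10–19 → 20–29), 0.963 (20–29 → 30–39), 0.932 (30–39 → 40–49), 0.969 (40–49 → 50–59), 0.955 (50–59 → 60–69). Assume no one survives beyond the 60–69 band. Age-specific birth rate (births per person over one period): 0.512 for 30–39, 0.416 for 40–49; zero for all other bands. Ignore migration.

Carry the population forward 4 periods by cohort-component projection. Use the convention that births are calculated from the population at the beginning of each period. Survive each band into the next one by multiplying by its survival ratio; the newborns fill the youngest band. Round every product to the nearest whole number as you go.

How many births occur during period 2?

(Groups numbered youngest = 1 to oldest = 7.)
After projecting period 1:
Births: 260 × 0.512 = 133, 1090 × 0.416 = 453 — total 586
Group 2: 1330 × 0.969 = 1289
Group 3: 1100 × 0.964 = 1060
Group 4: 850 × 0.963 = 819
Group 5: 260 × 0.932 = 242
Group 6: 1090 × 0.969 = 1056
Group 7: 980 × 0.955 = 936
Population now: 0–9=586, 10–19=1289, 20–29=1060, 30–39=819, 40–49=242, 50–59=1056, 60–69=936
After projecting period 2:
Births: 819 × 0.512 = 419, 242 × 0.416 = 101 — total 520
Group 2: 586 × 0.969 = 568
Group 3: 1289 × 0.964 = 1243
Group 4: 1060 × 0.963 = 1021
Group 5: 819 × 0.932 = 763
Group 6: 242 × 0.969 = 234
Group 7: 1056 × 0.955 = 1008
Population now: 0–9=520, 10–19=568, 20–29=1243, 30–39=1021, 40–49=763, 50–59=234, 60–69=1008

520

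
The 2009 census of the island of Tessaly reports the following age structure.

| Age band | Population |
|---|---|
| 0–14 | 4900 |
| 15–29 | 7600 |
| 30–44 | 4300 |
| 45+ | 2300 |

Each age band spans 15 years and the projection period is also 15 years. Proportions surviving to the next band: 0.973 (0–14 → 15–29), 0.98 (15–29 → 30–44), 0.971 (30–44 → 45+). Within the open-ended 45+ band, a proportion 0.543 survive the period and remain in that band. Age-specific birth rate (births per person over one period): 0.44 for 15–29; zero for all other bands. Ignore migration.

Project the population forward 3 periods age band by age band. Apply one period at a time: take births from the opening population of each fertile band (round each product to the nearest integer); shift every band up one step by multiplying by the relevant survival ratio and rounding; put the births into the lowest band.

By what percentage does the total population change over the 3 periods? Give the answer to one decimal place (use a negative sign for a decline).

-12.4

[period 1]
Births: 7600 * 0.44 = 3344
15–29: 4900 * 0.973 = 4768
30–44: 7600 * 0.98 = 7448
45+: 4300 * 0.971 + 2300 * 0.543 = 4175 + 1249 = 5424
End of period: [3344, 4768, 7448, 5424]
[period 2]
Births: 4768 * 0.44 = 2098
15–29: 3344 * 0.973 = 3254
30–44: 4768 * 0.98 = 4673
45+: 7448 * 0.971 + 5424 * 0.543 = 7232 + 2945 = 10177
End of period: [2098, 3254, 4673, 10177]
[period 3]
Births: 3254 * 0.44 = 1432
15–29: 2098 * 0.973 = 2041
30–44: 3254 * 0.98 = 3189
45+: 4673 * 0.971 + 10177 * 0.543 = 4537 + 5526 = 10063
End of period: [1432, 2041, 3189, 10063]
Total: 19100 → 16725; change = -2375; percentage change = -12.4%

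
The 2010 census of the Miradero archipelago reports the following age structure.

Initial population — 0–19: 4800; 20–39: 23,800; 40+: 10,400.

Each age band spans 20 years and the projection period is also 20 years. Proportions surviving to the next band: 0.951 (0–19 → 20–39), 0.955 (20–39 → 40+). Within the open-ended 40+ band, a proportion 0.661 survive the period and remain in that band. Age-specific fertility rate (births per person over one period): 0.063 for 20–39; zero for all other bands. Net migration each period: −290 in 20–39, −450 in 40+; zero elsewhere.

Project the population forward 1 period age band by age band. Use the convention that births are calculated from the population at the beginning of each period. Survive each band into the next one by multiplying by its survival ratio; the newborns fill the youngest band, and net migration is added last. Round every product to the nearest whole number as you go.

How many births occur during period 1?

[period 1]
Births: 23800 × 0.063 = 1499
20–39: 4800 × 0.951 = 4565
40+: 23800 × 0.955 + 10400 × 0.661 = 22729 + 6874 = 29603
Net migration: 20–39 − 290 → 4275; 40+ − 450 → 29153
Giving 1499 / 4275 / 29153.

1499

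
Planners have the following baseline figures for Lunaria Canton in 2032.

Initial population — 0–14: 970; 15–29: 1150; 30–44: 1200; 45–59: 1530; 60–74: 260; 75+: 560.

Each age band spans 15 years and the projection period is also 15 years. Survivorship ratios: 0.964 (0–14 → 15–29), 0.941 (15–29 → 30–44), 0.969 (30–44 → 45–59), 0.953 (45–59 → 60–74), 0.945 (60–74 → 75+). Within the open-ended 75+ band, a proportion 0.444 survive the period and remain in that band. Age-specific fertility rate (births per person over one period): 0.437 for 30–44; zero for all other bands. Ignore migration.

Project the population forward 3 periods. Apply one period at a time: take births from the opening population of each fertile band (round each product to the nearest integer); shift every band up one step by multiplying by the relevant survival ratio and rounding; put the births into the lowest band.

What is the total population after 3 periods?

4925

After projecting period 1:
Births: 1200 * 0.437 = 524
15–29: 970 * 0.964 = 935
30–44: 1150 * 0.941 = 1082
45–59: 1200 * 0.969 = 1163
60–74: 1530 * 0.953 = 1458
75+: 260 * 0.945 + 560 * 0.444 = 246 + 249 = 495
→ [524, 935, 1082, 1163, 1458, 495]
After projecting period 2:
Births: 1082 * 0.437 = 473
15–29: 524 * 0.964 = 505
30–44: 935 * 0.941 = 880
45–59: 1082 * 0.969 = 1048
60–74: 1163 * 0.953 = 1108
75+: 1458 * 0.945 + 495 * 0.444 = 1378 + 220 = 1598
→ [473, 505, 880, 1048, 1108, 1598]
After projecting period 3:
Births: 880 * 0.437 = 385
15–29: 473 * 0.964 = 456
30–44: 505 * 0.941 = 475
45–59: 880 * 0.969 = 853
60–74: 1048 * 0.953 = 999
75+: 1108 * 0.945 + 1598 * 0.444 = 1047 + 710 = 1757
→ [385, 456, 475, 853, 999, 1757]
Total after period 3: 385 + 456 + 475 + 853 + 999 + 1757 = 4925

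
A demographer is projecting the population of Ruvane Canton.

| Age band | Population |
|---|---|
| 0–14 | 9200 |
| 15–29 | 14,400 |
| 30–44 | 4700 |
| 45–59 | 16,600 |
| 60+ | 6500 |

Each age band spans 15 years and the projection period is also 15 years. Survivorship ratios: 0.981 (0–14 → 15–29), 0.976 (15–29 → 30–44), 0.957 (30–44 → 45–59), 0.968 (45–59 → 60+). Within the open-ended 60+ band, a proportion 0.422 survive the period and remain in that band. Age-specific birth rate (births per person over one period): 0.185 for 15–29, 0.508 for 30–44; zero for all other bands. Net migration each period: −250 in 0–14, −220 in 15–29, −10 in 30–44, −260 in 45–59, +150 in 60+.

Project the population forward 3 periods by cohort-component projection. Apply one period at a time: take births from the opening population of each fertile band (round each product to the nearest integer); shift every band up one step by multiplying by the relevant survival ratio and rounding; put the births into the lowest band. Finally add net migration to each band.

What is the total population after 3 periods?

43480

(Bands numbered youngest = 1 to oldest = 5.)
Period 1:
Births: 14400 × 0.185 = 2664 ; 4700 × 0.508 = 2388 → total 5052
Band 2: 9200 × 0.981 = 9025
Band 3: 14400 × 0.976 = 14054
Band 4: 4700 × 0.957 = 4498
Band 5: 16600 × 0.968 + 6500 × 0.422 = 16069 + 2743 = 18812
Net migration: Band 1 − 250 → 4802; Band 2 − 220 → 8805; Band 3 − 10 → 14044; Band 4 − 260 → 4238; Band 5 + 150 → 18962
End of period: [4802, 8805, 14044, 4238, 18962]
Period 2:
Births: 8805 × 0.185 = 1629 ; 14044 × 0.508 = 7134 → total 8763
Band 2: 4802 × 0.981 = 4711
Band 3: 8805 × 0.976 = 8594
Band 4: 14044 × 0.957 = 13440
Band 5: 4238 × 0.968 + 18962 × 0.422 = 4102 + 8002 = 12104
Net migration: Band 1 − 250 → 8513; Band 2 − 220 → 4491; Band 3 − 10 → 8584; Band 4 − 260 → 13180; Band 5 + 150 → 12254
End of period: [8513, 4491, 8584, 13180, 12254]
Period 3:
Births: 4491 × 0.185 = 831 ; 8584 × 0.508 = 4361 → total 5192
Band 2: 8513 × 0.981 = 8351
Band 3: 4491 × 0.976 = 4383
Band 4: 8584 × 0.957 = 8215
Band 5: 13180 × 0.968 + 12254 × 0.422 = 12758 + 5171 = 17929
Net migration: Band 1 − 250 → 4942; Band 2 − 220 → 8131; Band 3 − 10 → 4373; Band 4 − 260 → 7955; Band 5 + 150 → 18079
End of period: [4942, 8131, 4373, 7955, 18079]
Total after period 3: 4942 + 8131 + 4373 + 7955 + 18079 = 43480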